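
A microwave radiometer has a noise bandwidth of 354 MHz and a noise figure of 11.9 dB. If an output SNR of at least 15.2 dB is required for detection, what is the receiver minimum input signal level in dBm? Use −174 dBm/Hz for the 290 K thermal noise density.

Sensitivity = −174 + 10 log₁₀(B) + NF + SNR_min
= −174 + 85.49 + 11.9 + 15.2
= −61.41 dBm → −61.4 dBm

−61.4 dBm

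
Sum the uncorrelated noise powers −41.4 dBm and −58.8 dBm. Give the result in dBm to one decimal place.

Convert to linear, add, convert back:
P₁ = 7.24×10⁻⁸ W, P₂ = 1.32×10⁻⁹ W
P_tot = 7.38×10⁻⁸ W → 10 log₁₀(P_tot / 10⁻³) = −41.3 dBm

−41.3 dBm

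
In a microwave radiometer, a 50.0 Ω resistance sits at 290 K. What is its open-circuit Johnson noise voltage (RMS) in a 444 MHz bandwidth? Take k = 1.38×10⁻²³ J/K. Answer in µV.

V_n = √(4kTRB)
4kTRB = 4 × 1.38×10⁻²³ × 290 × 5.00×10¹ × 4.44×10⁸ = 3.55×10⁻¹⁰ V²
V_n = √(3.55×10⁻¹⁰) = 1.89×10⁻⁵ V = 18.9 µV

18.9 µV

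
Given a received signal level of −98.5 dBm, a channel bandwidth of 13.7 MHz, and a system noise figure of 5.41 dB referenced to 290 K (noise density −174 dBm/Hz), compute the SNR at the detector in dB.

−1.3 dB

Noise floor: N = −174 + 10 log₁₀(B) + NF
10 log₁₀(1.37×10⁷) = 71.37 dB
N = −174 + 71.37 + 5.41 = −97.22 dBm
SNR = P_sig − N = −98.5 − (−97.22) = −1.28 dB → −1.3 dB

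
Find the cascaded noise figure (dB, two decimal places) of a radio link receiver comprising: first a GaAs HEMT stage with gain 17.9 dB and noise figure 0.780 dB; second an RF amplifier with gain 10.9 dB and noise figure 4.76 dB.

Convert to linear (a loss of L dB is a gain of −L dB): F_i = 10^(NF_i/10), G_i = 10^(G_i,dB/10)
  Stage 1: F_1 = 10^(0.780/10) = 1.197, G_1 = 10^(17.9/10) = 61.66
  Stage 2: F_2 = 10^(4.76/10) = 2.992, G_2 = 10^(10.9/10) = 12.30
Friis cascade:
  F = 1.197 + (2.992 − 1)/61.66 = 1.229
NF = 10 log₁₀(1.229) = 0.90 dB

0.90 dB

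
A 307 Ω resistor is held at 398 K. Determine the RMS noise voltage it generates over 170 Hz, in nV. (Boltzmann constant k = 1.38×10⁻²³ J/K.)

V_n = √(4kTRB)
4kTRB = 4 × 1.38×10⁻²³ × 398 × 3.07×10² × 1.70×10² = 1.15×10⁻¹⁵ V²
V_n = √(1.15×10⁻¹⁵) = 3.39×10⁻⁸ V = 33.9 nV

33.9 nV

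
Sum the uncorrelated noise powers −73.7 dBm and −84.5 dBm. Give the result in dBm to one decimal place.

Convert to linear, add, convert back:
P₁ = 4.27×10⁻¹¹ W, P₂ = 3.55×10⁻¹² W
P_tot = 4.62×10⁻¹¹ W → 10 log₁₀(P_tot / 10⁻³) = −73.4 dBm

−73.4 dBm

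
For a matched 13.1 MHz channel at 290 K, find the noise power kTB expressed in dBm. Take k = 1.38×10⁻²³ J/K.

P_n = kTB = 1.38×10⁻²³ × 290 × 1.31×10⁷ = 5.24×10⁻¹⁴ W
In dBm: 10 log₁₀(5.24×10⁻¹⁴ / 10⁻³) = −102.8 dBm

−102.8 dBm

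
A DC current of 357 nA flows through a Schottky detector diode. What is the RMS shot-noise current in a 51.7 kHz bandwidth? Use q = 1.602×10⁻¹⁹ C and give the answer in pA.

76.9 pA

I_n = √(2qI·B)
2qI·B = 2 × 1.602×10⁻¹⁹ × 3.57×10⁻⁷ × 5.17×10⁴ = 5.91×10⁻²¹ A²
I_n = √(5.91×10⁻²¹) = 7.69×10⁻¹¹ A = 76.9 pA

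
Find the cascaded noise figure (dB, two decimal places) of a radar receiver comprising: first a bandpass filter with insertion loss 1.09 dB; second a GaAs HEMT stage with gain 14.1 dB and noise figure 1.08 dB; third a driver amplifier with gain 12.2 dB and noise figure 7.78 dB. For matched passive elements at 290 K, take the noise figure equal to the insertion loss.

Convert to linear (a loss of L dB is a gain of −L dB): F_i = 10^(NF_i/10), G_i = 10^(G_i,dB/10)
  Stage 1: F_1 = 10^(1.09/10) = 1.285, G_1 = 10^(−1.09/10) = 0.7780
  Stage 2: F_2 = 10^(1.08/10) = 1.282, G_2 = 10^(14.1/10) = 25.70
  Stage 3: F_3 = 10^(7.78/10) = 5.998, G_3 = 10^(12.2/10) = 16.60
Friis cascade:
  F = 1.285 + (1.282 − 1)/0.7780 + (5.998 − 1)/20.00 = 1.898
NF = 10 log₁₀(1.898) = 2.78 dB

2.78 dB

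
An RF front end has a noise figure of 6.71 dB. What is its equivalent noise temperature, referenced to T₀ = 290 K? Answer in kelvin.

1070 K

F = 10^(6.71/10) = 4.68813
T_e = (F − 1)·T₀ = (4.68813 − 1) × 290 = 1070 K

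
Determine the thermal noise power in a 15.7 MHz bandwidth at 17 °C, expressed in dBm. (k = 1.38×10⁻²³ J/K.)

−102.0 dBm

T = 17 °C + 273.15 = 290.15 K
P_n = kTB = 1.38×10⁻²³ × 290.15 × 1.57×10⁷ = 6.29×10⁻¹⁴ W
In dBm: 10 log₁₀(6.29×10⁻¹⁴ / 10⁻³) = −102.0 dBm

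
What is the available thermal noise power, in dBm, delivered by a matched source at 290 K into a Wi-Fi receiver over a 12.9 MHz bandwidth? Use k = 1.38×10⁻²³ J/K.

−102.9 dBm

P_n = kTB = 1.38×10⁻²³ × 290 × 1.29×10⁷ = 5.16×10⁻¹⁴ W
In dBm: 10 log₁₀(5.16×10⁻¹⁴ / 10⁻³) = −102.9 dBm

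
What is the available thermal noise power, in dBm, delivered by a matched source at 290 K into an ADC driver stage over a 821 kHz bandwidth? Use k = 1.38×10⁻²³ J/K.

−114.8 dBm

P_n = kTB = 1.38×10⁻²³ × 290 × 8.21×10⁵ = 3.29×10⁻¹⁵ W
In dBm: 10 log₁₀(3.29×10⁻¹⁵ / 10⁻³) = −114.8 dBm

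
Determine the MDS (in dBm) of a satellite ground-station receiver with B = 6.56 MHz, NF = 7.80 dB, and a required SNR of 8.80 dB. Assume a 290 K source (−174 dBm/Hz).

Sensitivity = −174 + 10 log₁₀(B) + NF + SNR_min
= −174 + 68.17 + 7.80 + 8.80
= −89.23 dBm → −89.2 dBm

−89.2 dBm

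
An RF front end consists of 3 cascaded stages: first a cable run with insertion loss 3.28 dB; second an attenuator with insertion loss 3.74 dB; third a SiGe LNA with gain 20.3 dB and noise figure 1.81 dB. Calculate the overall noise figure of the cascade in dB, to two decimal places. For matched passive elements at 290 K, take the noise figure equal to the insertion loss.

Convert to linear (a loss of L dB is a gain of −L dB): F_i = 10^(NF_i/10), G_i = 10^(G_i,dB/10)
  Stage 1: F_1 = 10^(3.28/10) = 2.128, G_1 = 10^(−3.28/10) = 0.4699
  Stage 2: F_2 = 10^(3.74/10) = 2.366, G_2 = 10^(−3.74/10) = 0.4227
  Stage 3: F_3 = 10^(1.81/10) = 1.517, G_3 = 10^(20.3/10) = 107.2
Friis cascade:
  F = 2.128 + (2.366 − 1)/0.4699 + (1.517 − 1)/0.1986 = 7.638
NF = 10 log₁₀(7.638) = 8.83 dB

8.83 dB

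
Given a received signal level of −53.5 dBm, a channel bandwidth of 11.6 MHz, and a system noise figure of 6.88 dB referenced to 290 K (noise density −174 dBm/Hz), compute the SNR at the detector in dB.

Noise floor: N = −174 + 10 log₁₀(B) + NF
10 log₁₀(1.16×10⁷) = 70.64 dB
N = −174 + 70.64 + 6.88 = −96.48 dBm
SNR = P_sig − N = −53.5 − (−96.48) = 42.98 dB → 43.0 dB

43.0 dB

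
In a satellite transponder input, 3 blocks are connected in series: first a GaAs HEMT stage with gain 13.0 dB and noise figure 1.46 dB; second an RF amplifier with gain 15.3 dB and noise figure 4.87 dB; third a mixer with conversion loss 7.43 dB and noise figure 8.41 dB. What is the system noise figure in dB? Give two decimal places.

1.80 dB

Convert to linear (a loss of L dB is a gain of −L dB): F_i = 10^(NF_i/10), G_i = 10^(G_i,dB/10)
  Stage 1: F_1 = 10^(1.46/10) = 1.400, G_1 = 10^(13.0/10) = 19.95
  Stage 2: F_2 = 10^(4.87/10) = 3.069, G_2 = 10^(15.3/10) = 33.88
  Stage 3: F_3 = 10^(8.41/10) = 6.934, G_3 = 10^(−7.43/10) = 0.1807
Friis cascade:
  F = 1.400 + (3.069 − 1)/19.95 + (6.934 − 1)/676.1 = 1.512
NF = 10 log₁₀(1.512) = 1.80 dB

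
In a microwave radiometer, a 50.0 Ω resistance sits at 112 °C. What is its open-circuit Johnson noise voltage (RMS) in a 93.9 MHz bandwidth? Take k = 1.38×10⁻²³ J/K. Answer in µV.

9.99 µV

T = 112 °C + 273.15 = 385.15 K
V_n = √(4kTRB)
4kTRB = 4 × 1.38×10⁻²³ × 385.15 × 5.00×10¹ × 9.39×10⁷ = 9.98×10⁻¹¹ V²
V_n = √(9.98×10⁻¹¹) = 9.99×10⁻⁶ V = 9.99 µV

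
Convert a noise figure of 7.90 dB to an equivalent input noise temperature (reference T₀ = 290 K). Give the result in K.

F = 10^(7.90/10) = 6.16595
T_e = (F − 1)·T₀ = (6.16595 − 1) × 290 = 1498 K

1498 K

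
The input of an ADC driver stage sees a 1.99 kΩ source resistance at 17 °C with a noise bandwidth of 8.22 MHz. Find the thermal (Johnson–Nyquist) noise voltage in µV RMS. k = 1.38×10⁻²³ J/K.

T = 17 °C + 273.15 = 290.15 K
V_n = √(4kTRB)
4kTRB = 4 × 1.38×10⁻²³ × 290.15 × 1.99×10³ × 8.22×10⁶ = 2.62×10⁻¹⁰ V²
V_n = √(2.62×10⁻¹⁰) = 1.62×10⁻⁵ V = 16.2 µV

16.2 µV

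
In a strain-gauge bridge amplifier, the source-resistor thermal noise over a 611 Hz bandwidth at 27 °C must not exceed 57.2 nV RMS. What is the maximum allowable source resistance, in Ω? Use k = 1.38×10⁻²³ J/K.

323 Ω

T = 27 °C + 273.15 = 300.15 K
Johnson–Nyquist: V_n = √(4kTRB) ⇒ R = V_n² / (4kTB)
4kTB = 4 × 1.38×10⁻²³ × 300.15 × 6.11×10² = 1.01×10⁻¹⁷
R = (5.72×10⁻⁸)² / 1.01×10⁻¹⁷ = 3.23×10² Ω = 323 Ω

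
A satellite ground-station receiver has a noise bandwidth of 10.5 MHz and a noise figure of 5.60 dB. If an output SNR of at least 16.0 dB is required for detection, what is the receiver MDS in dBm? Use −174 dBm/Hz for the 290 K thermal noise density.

Sensitivity = −174 + 10 log₁₀(B) + NF + SNR_min
= −174 + 70.21 + 5.60 + 16.0
= −82.19 dBm → −82.2 dBm

−82.2 dBm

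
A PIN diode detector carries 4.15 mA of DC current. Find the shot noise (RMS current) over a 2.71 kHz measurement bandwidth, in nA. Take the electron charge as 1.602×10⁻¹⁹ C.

1.90 nA

I_n = √(2qI·B)
2qI·B = 2 × 1.602×10⁻¹⁹ × 4.15×10⁻³ × 2.71×10³ = 3.60×10⁻¹⁸ A²
I_n = √(3.60×10⁻¹⁸) = 1.90×10⁻⁹ A = 1.90 nA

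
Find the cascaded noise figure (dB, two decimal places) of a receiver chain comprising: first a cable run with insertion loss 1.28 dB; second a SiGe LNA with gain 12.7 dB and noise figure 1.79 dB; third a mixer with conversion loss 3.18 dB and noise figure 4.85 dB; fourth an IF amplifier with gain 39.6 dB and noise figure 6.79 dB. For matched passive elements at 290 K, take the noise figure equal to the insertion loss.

4.38 dB

Convert to linear (a loss of L dB is a gain of −L dB): F_i = 10^(NF_i/10), G_i = 10^(G_i,dB/10)
  Stage 1: F_1 = 10^(1.28/10) = 1.343, G_1 = 10^(−1.28/10) = 0.7447
  Stage 2: F_2 = 10^(1.79/10) = 1.510, G_2 = 10^(12.7/10) = 18.62
  Stage 3: F_3 = 10^(4.85/10) = 3.055, G_3 = 10^(−3.18/10) = 0.4808
  Stage 4: F_4 = 10^(6.79/10) = 4.775, G_4 = 10^(39.6/10) = 9120
Friis cascade:
  F = 1.343 + (1.510 − 1)/0.7447 + (3.055 − 1)/13.87 + (4.775 − 1)/6.668 = 2.742
NF = 10 log₁₀(2.742) = 4.38 dB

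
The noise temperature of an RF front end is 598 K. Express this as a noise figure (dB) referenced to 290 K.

4.86 dB

F = 1 + T_e/T₀ = 1 + 598/290 = 3.06207
NF = 10 log₁₀(3.06207) = 4.86 dB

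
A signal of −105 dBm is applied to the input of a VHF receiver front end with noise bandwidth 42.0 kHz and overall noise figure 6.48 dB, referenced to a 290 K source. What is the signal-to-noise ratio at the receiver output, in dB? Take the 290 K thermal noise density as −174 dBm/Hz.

16.3 dB

Noise floor: N = −174 + 10 log₁₀(B) + NF
10 log₁₀(4.20×10⁴) = 46.23 dB
N = −174 + 46.23 + 6.48 = −121.29 dBm
SNR = P_sig − N = −105 − (−121.29) = 16.29 dB → 16.3 dB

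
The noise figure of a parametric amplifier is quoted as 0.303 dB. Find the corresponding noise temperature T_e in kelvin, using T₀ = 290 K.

F = 10^(0.303/10) = 1.07226
T_e = (F − 1)·T₀ = (1.07226 − 1) × 290 = 21.0 K

21.0 K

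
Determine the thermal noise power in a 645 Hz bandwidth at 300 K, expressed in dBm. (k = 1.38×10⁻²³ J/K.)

−145.7 dBm

P_n = kTB = 1.38×10⁻²³ × 300 × 6.45×10² = 2.67×10⁻¹⁸ W
In dBm: 10 log₁₀(2.67×10⁻¹⁸ / 10⁻³) = −145.7 dBm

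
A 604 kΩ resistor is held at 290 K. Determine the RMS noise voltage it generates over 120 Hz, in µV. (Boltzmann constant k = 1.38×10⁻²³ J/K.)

1.08 µV

V_n = √(4kTRB)
4kTRB = 4 × 1.38×10⁻²³ × 290 × 6.04×10⁵ × 1.20×10² = 1.16×10⁻¹² V²
V_n = √(1.16×10⁻¹²) = 1.08×10⁻⁶ V = 1.08 µV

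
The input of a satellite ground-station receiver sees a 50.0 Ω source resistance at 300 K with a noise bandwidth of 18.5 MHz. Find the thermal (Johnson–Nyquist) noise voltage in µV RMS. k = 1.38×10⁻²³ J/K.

V_n = √(4kTRB)
4kTRB = 4 × 1.38×10⁻²³ × 300 × 5.00×10¹ × 1.85×10⁷ = 1.53×10⁻¹¹ V²
V_n = √(1.53×10⁻¹¹) = 3.91×10⁻⁶ V = 3.91 µV

3.91 µV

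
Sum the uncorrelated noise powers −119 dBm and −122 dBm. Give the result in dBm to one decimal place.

−117.2 dBm

Convert to linear, add, convert back:
P₁ = 1.26×10⁻¹⁵ W, P₂ = 6.31×10⁻¹⁶ W
P_tot = 1.89×10⁻¹⁵ W → 10 log₁₀(P_tot / 10⁻³) = −117.2 dBm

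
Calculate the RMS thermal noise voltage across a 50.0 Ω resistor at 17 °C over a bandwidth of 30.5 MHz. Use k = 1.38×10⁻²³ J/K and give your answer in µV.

T = 17 °C + 273.15 = 290.15 K
V_n = √(4kTRB)
4kTRB = 4 × 1.38×10⁻²³ × 290.15 × 5.00×10¹ × 3.05×10⁷ = 2.44×10⁻¹¹ V²
V_n = √(2.44×10⁻¹¹) = 4.94×10⁻⁶ V = 4.94 µV

4.94 µV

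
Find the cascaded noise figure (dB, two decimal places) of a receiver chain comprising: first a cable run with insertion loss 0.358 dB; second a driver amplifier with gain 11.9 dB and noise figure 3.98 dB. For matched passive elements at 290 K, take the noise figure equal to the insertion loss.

Convert to linear (a loss of L dB is a gain of −L dB): F_i = 10^(NF_i/10), G_i = 10^(G_i,dB/10)
  Stage 1: F_1 = 10^(0.358/10) = 1.086, G_1 = 10^(−0.358/10) = 0.9209
  Stage 2: F_2 = 10^(3.98/10) = 2.500, G_2 = 10^(11.9/10) = 15.49
Friis cascade:
  F = 1.086 + (2.500 − 1)/0.9209 = 2.715
NF = 10 log₁₀(2.715) = 4.34 dB

4.34 dB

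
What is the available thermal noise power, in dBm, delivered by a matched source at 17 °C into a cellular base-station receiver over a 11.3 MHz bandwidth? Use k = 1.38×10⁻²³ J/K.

T = 17 °C + 273.15 = 290.15 K
P_n = kTB = 1.38×10⁻²³ × 290.15 × 1.13×10⁷ = 4.52×10⁻¹⁴ W
In dBm: 10 log₁₀(4.52×10⁻¹⁴ / 10⁻³) = −103.4 dBm

−103.4 dBm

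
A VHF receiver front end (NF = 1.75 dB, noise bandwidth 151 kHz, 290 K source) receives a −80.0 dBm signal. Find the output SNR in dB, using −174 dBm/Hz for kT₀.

Noise floor: N = −174 + 10 log₁₀(B) + NF
10 log₁₀(1.51×10⁵) = 51.79 dB
N = −174 + 51.79 + 1.75 = −120.46 dBm
SNR = P_sig − N = −80.0 − (−120.46) = 40.46 dB → 40.5 dB

40.5 dB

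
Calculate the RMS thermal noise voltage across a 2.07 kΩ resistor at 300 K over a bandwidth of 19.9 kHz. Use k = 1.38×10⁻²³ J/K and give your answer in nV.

826 nV

V_n = √(4kTRB)
4kTRB = 4 × 1.38×10⁻²³ × 300 × 2.07×10³ × 1.99×10⁴ = 6.82×10⁻¹³ V²
V_n = √(6.82×10⁻¹³) = 8.26×10⁻⁷ V = 826 nV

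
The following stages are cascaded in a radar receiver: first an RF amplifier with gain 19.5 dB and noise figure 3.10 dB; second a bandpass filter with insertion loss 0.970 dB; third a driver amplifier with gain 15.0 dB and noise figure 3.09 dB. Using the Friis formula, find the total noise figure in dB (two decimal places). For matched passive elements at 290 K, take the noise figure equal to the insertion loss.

3.14 dB

Convert to linear (a loss of L dB is a gain of −L dB): F_i = 10^(NF_i/10), G_i = 10^(G_i,dB/10)
  Stage 1: F_1 = 10^(3.10/10) = 2.042, G_1 = 10^(19.5/10) = 89.13
  Stage 2: F_2 = 10^(0.970/10) = 1.250, G_2 = 10^(−0.970/10) = 0.7998
  Stage 3: F_3 = 10^(3.09/10) = 2.037, G_3 = 10^(15.0/10) = 31.62
Friis cascade:
  F = 2.042 + (1.250 − 1)/89.13 + (2.037 − 1)/71.29 = 2.059
NF = 10 log₁₀(2.059) = 3.14 dB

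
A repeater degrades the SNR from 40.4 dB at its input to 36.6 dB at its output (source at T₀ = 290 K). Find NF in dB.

NF (dB) = SNR_in(dB) − SNR_out(dB) when the source is at T₀
NF = 40.4 − 36.6 = 3.8 dB

3.8 dB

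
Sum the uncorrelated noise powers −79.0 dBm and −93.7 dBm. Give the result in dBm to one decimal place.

Convert to linear, add, convert back:
P₁ = 1.26×10⁻¹¹ W, P₂ = 4.27×10⁻¹³ W
P_tot = 1.30×10⁻¹¹ W → 10 log₁₀(P_tot / 10⁻³) = −78.9 dBm

−78.9 dBm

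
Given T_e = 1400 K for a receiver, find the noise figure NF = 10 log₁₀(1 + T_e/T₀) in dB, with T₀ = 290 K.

F = 1 + T_e/T₀ = 1 + 1400/290 = 5.82759
NF = 10 log₁₀(5.82759) = 7.65 dB

7.65 dB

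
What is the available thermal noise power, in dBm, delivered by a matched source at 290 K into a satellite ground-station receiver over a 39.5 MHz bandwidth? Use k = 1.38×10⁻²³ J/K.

P_n = kTB = 1.38×10⁻²³ × 290 × 3.95×10⁷ = 1.58×10⁻¹³ W
In dBm: 10 log₁₀(1.58×10⁻¹³ / 10⁻³) = −98.0 dBm

−98.0 dBm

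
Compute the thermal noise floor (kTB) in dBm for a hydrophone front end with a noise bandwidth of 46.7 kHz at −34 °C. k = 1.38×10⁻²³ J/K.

−128.1 dBm

T = −34 °C + 273.15 = 239.15 K
P_n = kTB = 1.38×10⁻²³ × 239.15 × 4.67×10⁴ = 1.54×10⁻¹⁶ W
In dBm: 10 log₁₀(1.54×10⁻¹⁶ / 10⁻³) = −128.1 dBm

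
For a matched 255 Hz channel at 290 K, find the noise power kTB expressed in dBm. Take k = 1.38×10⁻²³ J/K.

−149.9 dBm

P_n = kTB = 1.38×10⁻²³ × 290 × 2.55×10² = 1.02×10⁻¹⁸ W
In dBm: 10 log₁₀(1.02×10⁻¹⁸ / 10⁻³) = −149.9 dBm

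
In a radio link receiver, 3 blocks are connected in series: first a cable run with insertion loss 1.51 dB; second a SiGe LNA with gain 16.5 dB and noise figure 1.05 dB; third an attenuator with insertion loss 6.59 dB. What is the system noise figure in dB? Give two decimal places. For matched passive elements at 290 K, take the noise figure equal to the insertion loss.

2.82 dB

Convert to linear (a loss of L dB is a gain of −L dB): F_i = 10^(NF_i/10), G_i = 10^(G_i,dB/10)
  Stage 1: F_1 = 10^(1.51/10) = 1.416, G_1 = 10^(−1.51/10) = 0.7063
  Stage 2: F_2 = 10^(1.05/10) = 1.274, G_2 = 10^(16.5/10) = 44.67
  Stage 3: F_3 = 10^(6.59/10) = 4.560, G_3 = 10^(−6.59/10) = 0.2193
Friis cascade:
  F = 1.416 + (1.274 − 1)/0.7063 + (4.560 − 1)/31.55 = 1.916
NF = 10 log₁₀(1.916) = 2.82 dB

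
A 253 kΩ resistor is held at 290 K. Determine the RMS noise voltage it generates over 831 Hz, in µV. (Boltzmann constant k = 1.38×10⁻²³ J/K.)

V_n = √(4kTRB)
4kTRB = 4 × 1.38×10⁻²³ × 290 × 2.53×10⁵ × 8.31×10² = 3.37×10⁻¹² V²
V_n = √(3.37×10⁻¹²) = 1.83×10⁻⁶ V = 1.83 µV

1.83 µV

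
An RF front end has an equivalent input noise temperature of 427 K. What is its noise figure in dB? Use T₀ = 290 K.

F = 1 + T_e/T₀ = 1 + 427/290 = 2.47241
NF = 10 log₁₀(2.47241) = 3.93 dB

3.93 dB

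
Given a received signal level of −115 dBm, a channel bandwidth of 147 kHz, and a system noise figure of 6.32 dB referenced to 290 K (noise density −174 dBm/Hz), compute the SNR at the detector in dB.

1.0 dB

Noise floor: N = −174 + 10 log₁₀(B) + NF
10 log₁₀(1.47×10⁵) = 51.67 dB
N = −174 + 51.67 + 6.32 = −116.01 dBm
SNR = P_sig − N = −115 − (−116.01) = 1.01 dB → 1.0 dB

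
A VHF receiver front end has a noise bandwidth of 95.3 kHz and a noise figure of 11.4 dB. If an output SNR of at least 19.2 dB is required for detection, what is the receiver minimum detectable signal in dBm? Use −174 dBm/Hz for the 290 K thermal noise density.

Sensitivity = −174 + 10 log₁₀(B) + NF + SNR_min
= −174 + 49.79 + 11.4 + 19.2
= −93.61 dBm → −93.6 dBm

−93.6 dBm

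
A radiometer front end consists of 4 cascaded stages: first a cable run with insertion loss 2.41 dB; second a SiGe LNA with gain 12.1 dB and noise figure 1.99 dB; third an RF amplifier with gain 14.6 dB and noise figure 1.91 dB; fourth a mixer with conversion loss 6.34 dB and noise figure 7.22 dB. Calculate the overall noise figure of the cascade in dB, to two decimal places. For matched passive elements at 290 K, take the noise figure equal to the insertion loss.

Convert to linear (a loss of L dB is a gain of −L dB): F_i = 10^(NF_i/10), G_i = 10^(G_i,dB/10)
  Stage 1: F_1 = 10^(2.41/10) = 1.742, G_1 = 10^(−2.41/10) = 0.5741
  Stage 2: F_2 = 10^(1.99/10) = 1.581, G_2 = 10^(12.1/10) = 16.22
  Stage 3: F_3 = 10^(1.91/10) = 1.552, G_3 = 10^(14.6/10) = 28.84
  Stage 4: F_4 = 10^(7.22/10) = 5.272, G_4 = 10^(−6.34/10) = 0.2323
Friis cascade:
  F = 1.742 + (1.581 − 1)/0.5741 + (1.552 − 1)/9.311 + (5.272 − 1)/268.5 = 2.829
NF = 10 log₁₀(2.829) = 4.52 dB

4.52 dB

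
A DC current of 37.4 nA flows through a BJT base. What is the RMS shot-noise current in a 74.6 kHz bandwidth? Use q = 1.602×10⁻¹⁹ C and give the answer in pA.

29.9 pA

I_n = √(2qI·B)
2qI·B = 2 × 1.602×10⁻¹⁹ × 3.74×10⁻⁸ × 7.46×10⁴ = 8.94×10⁻²² A²
I_n = √(8.94×10⁻²²) = 2.99×10⁻¹¹ A = 29.9 pA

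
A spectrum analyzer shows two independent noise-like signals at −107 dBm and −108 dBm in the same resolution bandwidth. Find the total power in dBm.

Convert to linear, add, convert back:
P₁ = 2.00×10⁻¹⁴ W, P₂ = 1.58×10⁻¹⁴ W
P_tot = 3.58×10⁻¹⁴ W → 10 log₁₀(P_tot / 10⁻³) = −104.5 dBm

−104.5 dBm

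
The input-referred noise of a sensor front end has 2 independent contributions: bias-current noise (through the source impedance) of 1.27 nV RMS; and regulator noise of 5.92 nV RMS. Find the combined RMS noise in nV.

6.05 nV

Uncorrelated sources add in power (mean-square): V_tot = √(ΣV_i²)
V_tot = √[(1.27×10⁻⁹)² + (5.92×10⁻⁹)²] = 6.05×10⁻⁹ V = 6.05 nV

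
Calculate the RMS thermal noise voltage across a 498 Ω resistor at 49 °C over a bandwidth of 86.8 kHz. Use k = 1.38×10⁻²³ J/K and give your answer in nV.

T = 49 °C + 273.15 = 322.15 K
V_n = √(4kTRB)
4kTRB = 4 × 1.38×10⁻²³ × 322.15 × 4.98×10² × 8.68×10⁴ = 7.69×10⁻¹³ V²
V_n = √(7.69×10⁻¹³) = 8.77×10⁻⁷ V = 877 nV

877 nV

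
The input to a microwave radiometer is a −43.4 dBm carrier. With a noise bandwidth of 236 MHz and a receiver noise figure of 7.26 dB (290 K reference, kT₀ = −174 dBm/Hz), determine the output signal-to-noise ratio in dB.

Noise floor: N = −174 + 10 log₁₀(B) + NF
10 log₁₀(2.36×10⁸) = 83.73 dB
N = −174 + 83.73 + 7.26 = −83.01 dBm
SNR = P_sig − N = −43.4 − (−83.01) = 39.61 dB → 39.6 dB

39.6 dB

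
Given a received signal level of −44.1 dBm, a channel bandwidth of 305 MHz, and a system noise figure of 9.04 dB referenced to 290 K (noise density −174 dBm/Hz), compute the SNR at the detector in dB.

36.0 dB

Noise floor: N = −174 + 10 log₁₀(B) + NF
10 log₁₀(3.05×10⁸) = 84.84 dB
N = −174 + 84.84 + 9.04 = −80.12 dBm
SNR = P_sig − N = −44.1 − (−80.12) = 36.02 dB → 36.0 dB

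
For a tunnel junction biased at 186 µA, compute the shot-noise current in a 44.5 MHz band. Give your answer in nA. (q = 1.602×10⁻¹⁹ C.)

I_n = √(2qI·B)
2qI·B = 2 × 1.602×10⁻¹⁹ × 1.86×10⁻⁴ × 4.45×10⁷ = 2.65×10⁻¹⁵ A²
I_n = √(2.65×10⁻¹⁵) = 5.15×10⁻⁸ A = 51.5 nA

51.5 nA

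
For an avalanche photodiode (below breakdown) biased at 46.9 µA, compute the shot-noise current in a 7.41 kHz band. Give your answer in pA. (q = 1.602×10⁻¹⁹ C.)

334 pA

I_n = √(2qI·B)
2qI·B = 2 × 1.602×10⁻¹⁹ × 4.69×10⁻⁵ × 7.41×10³ = 1.11×10⁻¹⁹ A²
I_n = √(1.11×10⁻¹⁹) = 3.34×10⁻¹⁰ A = 334 pA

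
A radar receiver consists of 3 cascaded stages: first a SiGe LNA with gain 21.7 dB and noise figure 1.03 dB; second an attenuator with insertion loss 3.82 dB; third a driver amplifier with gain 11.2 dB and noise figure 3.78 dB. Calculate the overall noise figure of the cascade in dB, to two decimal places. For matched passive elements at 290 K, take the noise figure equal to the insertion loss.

1.14 dB

Convert to linear (a loss of L dB is a gain of −L dB): F_i = 10^(NF_i/10), G_i = 10^(G_i,dB/10)
  Stage 1: F_1 = 10^(1.03/10) = 1.268, G_1 = 10^(21.7/10) = 147.9
  Stage 2: F_2 = 10^(3.82/10) = 2.410, G_2 = 10^(−3.82/10) = 0.4150
  Stage 3: F_3 = 10^(3.78/10) = 2.388, G_3 = 10^(11.2/10) = 13.18
Friis cascade:
  F = 1.268 + (2.410 − 1)/147.9 + (2.388 − 1)/61.38 = 1.300
NF = 10 log₁₀(1.300) = 1.14 dB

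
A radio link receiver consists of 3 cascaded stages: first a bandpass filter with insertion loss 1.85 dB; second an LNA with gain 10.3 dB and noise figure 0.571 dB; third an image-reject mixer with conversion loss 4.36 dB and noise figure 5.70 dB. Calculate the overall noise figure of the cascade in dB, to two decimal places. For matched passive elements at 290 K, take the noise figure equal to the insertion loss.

3.29 dB

Convert to linear (a loss of L dB is a gain of −L dB): F_i = 10^(NF_i/10), G_i = 10^(G_i,dB/10)
  Stage 1: F_1 = 10^(1.85/10) = 1.531, G_1 = 10^(−1.85/10) = 0.6531
  Stage 2: F_2 = 10^(0.571/10) = 1.141, G_2 = 10^(10.3/10) = 10.72
  Stage 3: F_3 = 10^(5.70/10) = 3.715, G_3 = 10^(−4.36/10) = 0.3664
Friis cascade:
  F = 1.531 + (1.141 − 1)/0.6531 + (3.715 − 1)/6.998 = 2.134
NF = 10 log₁₀(2.134) = 3.29 dB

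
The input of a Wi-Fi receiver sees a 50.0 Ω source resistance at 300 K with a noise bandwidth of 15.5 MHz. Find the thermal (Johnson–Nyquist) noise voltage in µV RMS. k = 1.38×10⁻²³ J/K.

3.58 µV

V_n = √(4kTRB)
4kTRB = 4 × 1.38×10⁻²³ × 300 × 5.00×10¹ × 1.55×10⁷ = 1.28×10⁻¹¹ V²
V_n = √(1.28×10⁻¹¹) = 3.58×10⁻⁶ V = 3.58 µV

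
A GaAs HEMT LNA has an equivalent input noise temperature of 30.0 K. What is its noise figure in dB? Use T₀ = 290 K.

F = 1 + T_e/T₀ = 1 + 30.0/290 = 1.10345
NF = 10 log₁₀(1.10345) = 0.428 dB

0.428 dB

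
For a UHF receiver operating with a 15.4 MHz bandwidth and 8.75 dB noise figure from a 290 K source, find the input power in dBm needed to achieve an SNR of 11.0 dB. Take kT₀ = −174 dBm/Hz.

−82.4 dBm

Sensitivity = −174 + 10 log₁₀(B) + NF + SNR_min
= −174 + 71.88 + 8.75 + 11.0
= −82.37 dBm → −82.4 dBm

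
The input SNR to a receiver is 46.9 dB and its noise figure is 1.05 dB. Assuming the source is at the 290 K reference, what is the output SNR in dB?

45.85 dB

By definition F = SNR_in/SNR_out, so in dB: SNR_out = SNR_in − NF
SNR_out = 46.9 − 1.05 = 45.85 dB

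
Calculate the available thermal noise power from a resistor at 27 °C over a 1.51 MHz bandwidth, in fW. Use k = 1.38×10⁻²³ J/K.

T = 27 °C + 273.15 = 300.15 K
P_n = kTB = 1.38×10⁻²³ × 300.15 × 1.51×10⁶ = 6.25×10⁻¹⁵ W = 6.25 fW

6.25 fW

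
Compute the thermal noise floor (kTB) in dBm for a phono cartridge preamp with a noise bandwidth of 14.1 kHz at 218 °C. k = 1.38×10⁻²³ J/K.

−130.2 dBm

T = 218 °C + 273.15 = 491.15 K
P_n = kTB = 1.38×10⁻²³ × 491.15 × 1.41×10⁴ = 9.56×10⁻¹⁷ W
In dBm: 10 log₁₀(9.56×10⁻¹⁷ / 10⁻³) = −130.2 dBm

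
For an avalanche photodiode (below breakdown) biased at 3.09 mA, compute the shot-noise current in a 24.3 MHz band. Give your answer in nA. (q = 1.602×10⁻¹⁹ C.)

I_n = √(2qI·B)
2qI·B = 2 × 1.602×10⁻¹⁹ × 3.09×10⁻³ × 2.43×10⁷ = 2.41×10⁻¹⁴ A²
I_n = √(2.41×10⁻¹⁴) = 1.55×10⁻⁷ A = 155 nA

155 nA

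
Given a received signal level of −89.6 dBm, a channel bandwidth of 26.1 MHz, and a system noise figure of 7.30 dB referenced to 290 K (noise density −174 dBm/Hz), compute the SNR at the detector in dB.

Noise floor: N = −174 + 10 log₁₀(B) + NF
10 log₁₀(2.61×10⁷) = 74.17 dB
N = −174 + 74.17 + 7.30 = −92.53 dBm
SNR = P_sig − N = −89.6 − (−92.53) = 2.93 dB → 2.9 dB

2.9 dB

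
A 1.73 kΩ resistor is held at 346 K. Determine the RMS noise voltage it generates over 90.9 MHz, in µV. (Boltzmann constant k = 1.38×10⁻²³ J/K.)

V_n = √(4kTRB)
4kTRB = 4 × 1.38×10⁻²³ × 346 × 1.73×10³ × 9.09×10⁷ = 3.00×10⁻⁹ V²
V_n = √(3.00×10⁻⁹) = 5.48×10⁻⁵ V = 54.8 µV

54.8 µV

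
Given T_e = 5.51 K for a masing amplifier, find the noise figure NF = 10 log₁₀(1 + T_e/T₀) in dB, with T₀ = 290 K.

F = 1 + T_e/T₀ = 1 + 5.51/290 = 1.019
NF = 10 log₁₀(1.019) = 0.082 dB

0.082 dB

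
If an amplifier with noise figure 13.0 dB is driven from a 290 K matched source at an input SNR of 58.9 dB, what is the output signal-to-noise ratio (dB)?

By definition F = SNR_in/SNR_out, so in dB: SNR_out = SNR_in − NF
SNR_out = 58.9 − 13.0 = 45.9 dB

45.9 dB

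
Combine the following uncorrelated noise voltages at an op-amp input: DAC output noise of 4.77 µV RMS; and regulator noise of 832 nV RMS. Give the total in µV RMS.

4.84 µV

Uncorrelated sources add in power (mean-square): V_tot = √(ΣV_i²)
V_tot = √[(4.77×10⁻⁶)² + (8.32×10⁻⁷)²] = 4.84×10⁻⁶ V = 4.84 µV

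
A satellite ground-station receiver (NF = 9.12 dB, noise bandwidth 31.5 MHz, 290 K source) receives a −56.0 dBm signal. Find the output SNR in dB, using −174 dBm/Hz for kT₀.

33.9 dB

Noise floor: N = −174 + 10 log₁₀(B) + NF
10 log₁₀(3.15×10⁷) = 74.98 dB
N = −174 + 74.98 + 9.12 = −89.90 dBm
SNR = P_sig − N = −56.0 − (−89.90) = 33.90 dB → 33.9 dB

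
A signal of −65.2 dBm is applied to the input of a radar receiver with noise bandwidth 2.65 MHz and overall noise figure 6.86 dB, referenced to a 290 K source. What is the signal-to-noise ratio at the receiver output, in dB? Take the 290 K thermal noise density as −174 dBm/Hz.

Noise floor: N = −174 + 10 log₁₀(B) + NF
10 log₁₀(2.65×10⁶) = 64.23 dB
N = −174 + 64.23 + 6.86 = −102.91 dBm
SNR = P_sig − N = −65.2 − (−102.91) = 37.71 dB → 37.7 dB

37.7 dB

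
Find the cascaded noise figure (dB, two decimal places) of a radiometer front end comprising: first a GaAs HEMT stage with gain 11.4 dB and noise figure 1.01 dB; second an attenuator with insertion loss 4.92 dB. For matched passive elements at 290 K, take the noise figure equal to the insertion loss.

1.51 dB

Convert to linear (a loss of L dB is a gain of −L dB): F_i = 10^(NF_i/10), G_i = 10^(G_i,dB/10)
  Stage 1: F_1 = 10^(1.01/10) = 1.262, G_1 = 10^(11.4/10) = 13.80
  Stage 2: F_2 = 10^(4.92/10) = 3.105, G_2 = 10^(−4.92/10) = 0.3221
Friis cascade:
  F = 1.262 + (3.105 − 1)/13.80 = 1.414
NF = 10 log₁₀(1.414) = 1.51 dB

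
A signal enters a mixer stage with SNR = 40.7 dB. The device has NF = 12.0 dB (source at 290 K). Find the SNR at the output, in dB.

By definition F = SNR_in/SNR_out, so in dB: SNR_out = SNR_in − NF
SNR_out = 40.7 − 12.0 = 28.7 dB

28.7 dB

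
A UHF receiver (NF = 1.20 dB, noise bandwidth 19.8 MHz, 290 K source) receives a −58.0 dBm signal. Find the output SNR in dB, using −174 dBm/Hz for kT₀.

Noise floor: N = −174 + 10 log₁₀(B) + NF
10 log₁₀(1.98×10⁷) = 72.97 dB
N = −174 + 72.97 + 1.20 = −99.83 dBm
SNR = P_sig − N = −58.0 − (−99.83) = 41.83 dB → 41.8 dB

41.8 dB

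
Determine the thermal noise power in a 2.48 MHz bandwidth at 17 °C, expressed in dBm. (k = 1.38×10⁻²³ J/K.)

−110.0 dBm

T = 17 °C + 273.15 = 290.15 K
P_n = kTB = 1.38×10⁻²³ × 290.15 × 2.48×10⁶ = 9.93×10⁻¹⁵ W
In dBm: 10 log₁₀(9.93×10⁻¹⁵ / 10⁻³) = −110.0 dBm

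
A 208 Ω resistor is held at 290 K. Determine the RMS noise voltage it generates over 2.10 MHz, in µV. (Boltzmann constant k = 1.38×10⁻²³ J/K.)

V_n = √(4kTRB)
4kTRB = 4 × 1.38×10⁻²³ × 290 × 2.08×10² × 2.10×10⁶ = 6.99×10⁻¹² V²
V_n = √(6.99×10⁻¹²) = 2.64×10⁻⁶ V = 2.64 µV

2.64 µV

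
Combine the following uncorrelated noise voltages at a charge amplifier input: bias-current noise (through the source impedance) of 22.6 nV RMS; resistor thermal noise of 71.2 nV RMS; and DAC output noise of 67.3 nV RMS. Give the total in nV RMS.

101 nV

Uncorrelated sources add in power (mean-square): V_tot = √(ΣV_i²)
V_tot = √[(2.26×10⁻⁸)² + (7.12×10⁻⁸)² + (6.73×10⁻⁸)²] = 1.01×10⁻⁷ V = 101 nV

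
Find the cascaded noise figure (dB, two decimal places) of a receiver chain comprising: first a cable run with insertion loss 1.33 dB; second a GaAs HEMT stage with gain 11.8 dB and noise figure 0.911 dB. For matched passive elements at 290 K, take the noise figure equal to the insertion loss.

Convert to linear (a loss of L dB is a gain of −L dB): F_i = 10^(NF_i/10), G_i = 10^(G_i,dB/10)
  Stage 1: F_1 = 10^(1.33/10) = 1.358, G_1 = 10^(−1.33/10) = 0.7362
  Stage 2: F_2 = 10^(0.911/10) = 1.233, G_2 = 10^(11.8/10) = 15.14
Friis cascade:
  F = 1.358 + (1.233 − 1)/0.7362 = 1.675
NF = 10 log₁₀(1.675) = 2.24 dB

2.24 dB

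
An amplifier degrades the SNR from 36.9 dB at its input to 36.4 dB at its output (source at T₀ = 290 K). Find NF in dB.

NF (dB) = SNR_in(dB) − SNR_out(dB) when the source is at T₀
NF = 36.9 − 36.4 = 0.5 dB

0.5 dB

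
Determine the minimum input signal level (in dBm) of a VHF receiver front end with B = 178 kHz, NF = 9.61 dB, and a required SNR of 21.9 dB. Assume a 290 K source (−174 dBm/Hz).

Sensitivity = −174 + 10 log₁₀(B) + NF + SNR_min
= −174 + 52.5 + 9.61 + 21.9
= −89.99 dBm → −90.0 dBm

−90.0 dBm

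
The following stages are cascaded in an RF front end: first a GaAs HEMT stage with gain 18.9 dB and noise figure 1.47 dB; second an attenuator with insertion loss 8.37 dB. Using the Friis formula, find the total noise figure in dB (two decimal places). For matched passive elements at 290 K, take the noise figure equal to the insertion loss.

Convert to linear (a loss of L dB is a gain of −L dB): F_i = 10^(NF_i/10), G_i = 10^(G_i,dB/10)
  Stage 1: F_1 = 10^(1.47/10) = 1.403, G_1 = 10^(18.9/10) = 77.62
  Stage 2: F_2 = 10^(8.37/10) = 6.871, G_2 = 10^(−8.37/10) = 0.1455
Friis cascade:
  F = 1.403 + (6.871 − 1)/77.62 = 1.478
NF = 10 log₁₀(1.478) = 1.70 dB

1.70 dB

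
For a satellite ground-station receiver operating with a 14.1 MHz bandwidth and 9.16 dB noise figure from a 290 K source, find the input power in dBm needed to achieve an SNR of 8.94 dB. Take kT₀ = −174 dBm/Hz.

Sensitivity = −174 + 10 log₁₀(B) + NF + SNR_min
= −174 + 71.49 + 9.16 + 8.94
= −84.41 dBm → −84.4 dBm

−84.4 dBm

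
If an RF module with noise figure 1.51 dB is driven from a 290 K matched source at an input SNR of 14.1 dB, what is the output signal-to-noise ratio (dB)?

By definition F = SNR_in/SNR_out, so in dB: SNR_out = SNR_in − NF
SNR_out = 14.1 − 1.51 = 12.59 dB

12.59 dB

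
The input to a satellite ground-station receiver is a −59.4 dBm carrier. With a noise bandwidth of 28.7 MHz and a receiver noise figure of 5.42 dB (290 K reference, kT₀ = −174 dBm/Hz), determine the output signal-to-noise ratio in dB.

Noise floor: N = −174 + 10 log₁₀(B) + NF
10 log₁₀(2.87×10⁷) = 74.58 dB
N = −174 + 74.58 + 5.42 = −94.00 dBm
SNR = P_sig − N = −59.4 − (−94.00) = 34.60 dB → 34.6 dB

34.6 dB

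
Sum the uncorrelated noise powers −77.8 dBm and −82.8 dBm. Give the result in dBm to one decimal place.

Convert to linear, add, convert back:
P₁ = 1.66×10⁻¹¹ W, P₂ = 5.25×10⁻¹² W
P_tot = 2.18×10⁻¹¹ W → 10 log₁₀(P_tot / 10⁻³) = −76.6 dBm

−76.6 dBm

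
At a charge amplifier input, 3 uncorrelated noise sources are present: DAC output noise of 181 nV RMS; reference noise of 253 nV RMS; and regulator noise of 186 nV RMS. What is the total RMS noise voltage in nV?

Uncorrelated sources add in power (mean-square): V_tot = √(ΣV_i²)
V_tot = √[(1.81×10⁻⁷)² + (2.53×10⁻⁷)² + (1.86×10⁻⁷)²] = 3.62×10⁻⁷ V = 362 nV

362 nV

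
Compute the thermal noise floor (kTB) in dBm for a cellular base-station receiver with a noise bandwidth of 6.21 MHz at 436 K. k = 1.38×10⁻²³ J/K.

P_n = kTB = 1.38×10⁻²³ × 436 × 6.21×10⁶ = 3.74×10⁻¹⁴ W
In dBm: 10 log₁₀(3.74×10⁻¹⁴ / 10⁻³) = −104.3 dBm

−104.3 dBm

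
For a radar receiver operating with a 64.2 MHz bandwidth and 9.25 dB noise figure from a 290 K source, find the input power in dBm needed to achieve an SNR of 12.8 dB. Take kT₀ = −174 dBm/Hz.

Sensitivity = −174 + 10 log₁₀(B) + NF + SNR_min
= −174 + 78.08 + 9.25 + 12.8
= −73.87 dBm → −73.9 dBm

−73.9 dBm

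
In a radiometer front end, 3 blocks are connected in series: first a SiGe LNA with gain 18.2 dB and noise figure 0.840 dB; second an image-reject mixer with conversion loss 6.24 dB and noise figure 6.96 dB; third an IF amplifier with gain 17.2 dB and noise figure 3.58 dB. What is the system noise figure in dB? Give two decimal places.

Convert to linear (a loss of L dB is a gain of −L dB): F_i = 10^(NF_i/10), G_i = 10^(G_i,dB/10)
  Stage 1: F_1 = 10^(0.840/10) = 1.213, G_1 = 10^(18.2/10) = 66.07
  Stage 2: F_2 = 10^(6.96/10) = 4.966, G_2 = 10^(−6.24/10) = 0.2377
  Stage 3: F_3 = 10^(3.58/10) = 2.280, G_3 = 10^(17.2/10) = 52.48
Friis cascade:
  F = 1.213 + (4.966 − 1)/66.07 + (2.280 − 1)/15.70 = 1.355
NF = 10 log₁₀(1.355) = 1.32 dB

1.32 dB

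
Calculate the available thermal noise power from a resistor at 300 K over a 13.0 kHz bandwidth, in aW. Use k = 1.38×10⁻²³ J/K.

P_n = kTB = 1.38×10⁻²³ × 300 × 1.30×10⁴ = 5.38×10⁻¹⁷ W = 53.8 aW

53.8 aW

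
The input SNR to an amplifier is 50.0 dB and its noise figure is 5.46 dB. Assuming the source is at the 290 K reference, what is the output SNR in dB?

By definition F = SNR_in/SNR_out, so in dB: SNR_out = SNR_in − NF
SNR_out = 50.0 − 5.46 = 44.54 dB

44.54 dB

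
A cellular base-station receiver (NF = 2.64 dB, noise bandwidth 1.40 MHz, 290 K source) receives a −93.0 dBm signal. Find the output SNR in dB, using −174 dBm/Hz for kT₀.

16.9 dB

Noise floor: N = −174 + 10 log₁₀(B) + NF
10 log₁₀(1.40×10⁶) = 61.46 dB
N = −174 + 61.46 + 2.64 = −109.90 dBm
SNR = P_sig − N = −93.0 − (−109.90) = 16.90 dB → 16.9 dB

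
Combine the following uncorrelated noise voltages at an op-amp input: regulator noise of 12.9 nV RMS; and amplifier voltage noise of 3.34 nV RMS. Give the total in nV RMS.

13.3 nV

Uncorrelated sources add in power (mean-square): V_tot = √(ΣV_i²)
V_tot = √[(1.29×10⁻⁸)² + (3.34×10⁻⁹)²] = 1.33×10⁻⁸ V = 13.3 nV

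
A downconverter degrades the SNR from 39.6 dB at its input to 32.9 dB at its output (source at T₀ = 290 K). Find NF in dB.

NF (dB) = SNR_in(dB) − SNR_out(dB) when the source is at T₀
NF = 39.6 − 32.9 = 6.7 dB

6.7 dB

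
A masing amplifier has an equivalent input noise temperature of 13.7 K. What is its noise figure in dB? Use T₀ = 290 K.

0.200 dB

F = 1 + T_e/T₀ = 1 + 13.7/290 = 1.04724
NF = 10 log₁₀(1.04724) = 0.200 dB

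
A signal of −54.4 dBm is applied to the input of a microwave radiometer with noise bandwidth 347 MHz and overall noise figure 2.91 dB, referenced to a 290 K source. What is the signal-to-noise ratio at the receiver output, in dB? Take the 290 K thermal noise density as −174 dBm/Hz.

Noise floor: N = −174 + 10 log₁₀(B) + NF
10 log₁₀(3.47×10⁸) = 85.4 dB
N = −174 + 85.4 + 2.91 = −85.69 dBm
SNR = P_sig − N = −54.4 − (−85.69) = 31.29 dB → 31.3 dB

31.3 dB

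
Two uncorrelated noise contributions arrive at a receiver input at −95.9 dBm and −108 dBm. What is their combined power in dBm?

−95.6 dBm

Convert to linear, add, convert back:
P₁ = 2.57×10⁻¹³ W, P₂ = 1.58×10⁻¹⁴ W
P_tot = 2.73×10⁻¹³ W → 10 log₁₀(P_tot / 10⁻³) = −95.6 dBm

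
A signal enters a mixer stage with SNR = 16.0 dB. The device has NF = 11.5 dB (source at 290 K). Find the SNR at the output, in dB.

4.5 dB

By definition F = SNR_in/SNR_out, so in dB: SNR_out = SNR_in − NF
SNR_out = 16.0 − 11.5 = 4.5 dB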